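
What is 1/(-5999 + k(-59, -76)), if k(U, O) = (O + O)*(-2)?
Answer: -1/5695 ≈ -0.00017559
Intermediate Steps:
k(U, O) = -4*O (k(U, O) = (2*O)*(-2) = -4*O)
1/(-5999 + k(-59, -76)) = 1/(-5999 - 4*(-76)) = 1/(-5999 + 304) = 1/(-5695) = -1/5695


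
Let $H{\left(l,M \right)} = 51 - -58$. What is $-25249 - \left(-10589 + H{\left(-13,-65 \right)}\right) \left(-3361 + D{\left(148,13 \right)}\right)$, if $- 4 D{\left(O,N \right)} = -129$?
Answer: $-34910549$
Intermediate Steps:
$H{\left(l,M \right)} = 109$ ($H{\left(l,M \right)} = 51 + 58 = 109$)
$D{\left(O,N \right)} = \frac{129}{4}$ ($D{\left(O,N \right)} = \left(- \frac{1}{4}\right) \left(-129\right) = \frac{129}{4}$)
$-25249 - \left(-10589 + H{\left(-13,-65 \right)}\right) \left(-3361 + D{\left(148,13 \right)}\right) = -25249 - \left(-10589 + 109\right) \left(-3361 + \frac{129}{4}\right) = -25249 - \left(-10480\right) \left(- \frac{13315}{4}\right) = -25249 - 34885300 = -34910549$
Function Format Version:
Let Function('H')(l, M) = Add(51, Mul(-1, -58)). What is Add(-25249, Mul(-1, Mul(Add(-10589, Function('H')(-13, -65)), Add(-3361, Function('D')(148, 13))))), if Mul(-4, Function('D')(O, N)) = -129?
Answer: -34910549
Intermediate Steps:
Function('H')(l, M) = 109 (Function('H')(l, M) = Add(51, 58) = 109)
Function('D')(O, N) = Rational(129, 4) (Function('D')(O, N) = Mul(Rational(-1, 4), -129) = Rational(129, 4))
Add(-25249, Mul(-1, Mul(Add(-10589, Function('H')(-13, -65)), Add(-3361, Function('D')(148, 13))))) = Add(-25249, Mul(-1, Mul(Add(-10589, 109), Add(-3361, Rational(129, 4))))) = Add(-25249, Mul(-1, Mul(-10480, Rational(-13315, 4)))) = Add(-25249, Mul(-1, 34885300)) = Add(-25249, -34885300) = -34910549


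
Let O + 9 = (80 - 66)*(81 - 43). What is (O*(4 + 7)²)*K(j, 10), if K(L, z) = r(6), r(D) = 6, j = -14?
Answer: 379698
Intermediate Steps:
K(L, z) = 6
O = 523 (O = -9 + (80 - 66)*(81 - 43) = -9 + 14*38 = -9 + 532 = 523)
(O*(4 + 7)²)*K(j, 10) = (523*(4 + 7)²)*6 = (523*11²)*6 = (523*121)*6 = 63283*6 = 379698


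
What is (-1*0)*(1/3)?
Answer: 0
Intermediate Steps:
(-1*0)*(1/3) = 0*(1*(⅓)) = 0*(⅓) = 0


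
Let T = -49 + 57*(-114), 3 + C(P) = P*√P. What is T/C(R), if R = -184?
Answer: 19641/6229513 - 2409296*I*√46/6229513 ≈ 0.0031529 - 2.6231*I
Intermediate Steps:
C(P) = -3 + P^(3/2) (C(P) = -3 + P*√P = -3 + P^(3/2))
T = -6547 (T = -49 - 6498 = -6547)
T/C(R) = -6547/(-3 + (-184)^(3/2)) = -6547/(-3 - 368*I*√46)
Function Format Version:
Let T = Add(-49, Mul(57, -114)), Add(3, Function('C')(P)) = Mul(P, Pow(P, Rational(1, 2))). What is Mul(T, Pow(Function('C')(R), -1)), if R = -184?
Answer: Add(Rational(19641, 6229513), Mul(Rational(-2409296, 6229513), I, Pow(46, Rational(1, 2)))) ≈ Add(0.0031529, Mul(-2.6231, I))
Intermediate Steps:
Function('C')(P) = Add(-3, Pow(P, Rational(3, 2))) (Function('C')(P) = Add(-3, Mul(P, Pow(P, Rational(1, 2)))) = Add(-3, Pow(P, Rational(3, 2))))
T = -6547 (T = Add(-49, -6498) = -6547)
Mul(T, Pow(Function('C')(R), -1)) = Mul(-6547, Pow(Add(-3, Pow(-184, Rational(3, 2))), -1)) = Mul(-6547, Pow(Add(-3, Mul(-368, I, Pow(46, Rational(1, 2)))), -1))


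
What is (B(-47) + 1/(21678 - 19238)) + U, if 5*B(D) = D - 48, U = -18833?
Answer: -45998879/2440 ≈ -18852.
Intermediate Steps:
B(D) = -48/5 + D/5 (B(D) = (D - 48)/5 = (-48 + D)/5 = -48/5 + D/5)
(B(-47) + 1/(21678 - 19238)) + U = ((-48/5 + (⅕)*(-47)) + 1/(21678 - 19238)) - 18833 = ((-48/5 - 47/5) + 1/2440) - 18833 = (-19 + 1/2440) - 18833 = -46359/2440 - 18833 = -45998879/2440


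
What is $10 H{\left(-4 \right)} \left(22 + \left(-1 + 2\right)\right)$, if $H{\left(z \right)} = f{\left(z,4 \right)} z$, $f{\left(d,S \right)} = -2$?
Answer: $1840$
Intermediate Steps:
$H{\left(z \right)} = - 2 z$
$10 H{\left(-4 \right)} \left(22 + \left(-1 + 2\right)\right) = 10 \left(-2\right) \left(-4\right) \left(22 + \left(-1 + 2\right)\right) = 10 \cdot 8 \left(22 + 1\right) = 10 \cdot 8 \cdot 23 = 10 \cdot 184 = 1840$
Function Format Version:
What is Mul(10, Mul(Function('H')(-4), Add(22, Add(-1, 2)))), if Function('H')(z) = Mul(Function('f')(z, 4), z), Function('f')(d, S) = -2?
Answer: 1840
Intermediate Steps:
Function('H')(z) = Mul(-2, z)
Mul(10, Mul(Function('H')(-4), Add(22, Add(-1, 2)))) = Mul(10, Mul(Mul(-2, -4), Add(22, Add(-1, 2)))) = Mul(10, Mul(8, Add(22, 1))) = Mul(10, Mul(8, 23)) = Mul(10, 184) = 1840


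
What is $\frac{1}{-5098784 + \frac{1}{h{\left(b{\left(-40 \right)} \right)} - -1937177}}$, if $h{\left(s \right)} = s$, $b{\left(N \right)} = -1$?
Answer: $- \frac{1937176}{9877241993983} \approx -1.9613 \cdot 10^{-7}$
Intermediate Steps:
$\frac{1}{-5098784 + \frac{1}{h{\left(b{\left(-40 \right)} \right)} - -1937177}} = \frac{1}{-5098784 + \frac{1}{-1 - -1937177}} = \frac{1}{-5098784 + \frac{1}{-1 + \left(-343 + 1937520\right)}} = \frac{1}{-5098784 + \frac{1}{-1 + 1937177}} = \frac{1}{-5098784 + \frac{1}{1937176}} = \frac{1}{- \frac{9877241993983}{1937176}} = - \frac{1937176}{9877241993983}$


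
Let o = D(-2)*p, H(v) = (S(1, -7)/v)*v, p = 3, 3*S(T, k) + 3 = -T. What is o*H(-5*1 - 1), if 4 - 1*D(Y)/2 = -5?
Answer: -72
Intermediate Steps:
S(T, k) = -1 - T/3 (S(T, k) = -1 + (-T)/3 = -1 - T/3)
D(Y) = 18 (D(Y) = 8 - 2*(-5) = 8 + 10 = 18)
H(v) = -4/3 (H(v) = ((-1 - 1/3*1)/v)*v = ((-1 - 1/3)/v)*v = (-4/(3*v))*v = -4/3)
o = 54 (o = 18*3 = 54)
o*H(-5*1 - 1) = 54*(-4/3) = -72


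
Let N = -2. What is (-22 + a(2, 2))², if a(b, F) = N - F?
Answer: 676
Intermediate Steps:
a(b, F) = -2 - F
(-22 + a(2, 2))² = (-22 + (-2 - 1*2))² = (-22 + (-2 - 2))² = (-22 - 4)² = (-26)² = 676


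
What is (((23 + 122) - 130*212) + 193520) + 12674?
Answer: 178779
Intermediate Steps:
(((23 + 122) - 130*212) + 193520) + 12674 = ((145 - 27560) + 193520) + 12674 = (-27415 + 193520) + 12674 = 166105 + 12674 = 178779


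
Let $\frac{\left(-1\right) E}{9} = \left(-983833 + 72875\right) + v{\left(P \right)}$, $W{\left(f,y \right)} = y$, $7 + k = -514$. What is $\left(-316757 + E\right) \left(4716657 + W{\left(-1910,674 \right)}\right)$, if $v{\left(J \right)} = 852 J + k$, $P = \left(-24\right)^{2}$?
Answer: $16368129061166$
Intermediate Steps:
$k = -521$ ($k = -7 - 514 = -521$)
$P = 576$
$v{\left(J \right)} = -521 + 852 J$ ($v{\left(J \right)} = 852 J - 521 = -521 + 852 J$)
$E = 3786543$ ($E = - 9 \left(\left(-983833 + 72875\right) + \left(-521 + 852 \cdot 576\right)\right) = - 9 \left(-910958 + \left(-521 + 490752\right)\right) = - 9 \left(-910958 + 490231\right) = \left(-9\right) \left(-420727\right) = 3786543$)
$\left(-316757 + E\right) \left(4716657 + W{\left(-1910,674 \right)}\right) = \left(-316757 + 3786543\right) \left(4716657 + 674\right) = 3469786 \cdot 4717331 = 16368129061166$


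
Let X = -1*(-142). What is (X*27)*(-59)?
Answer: -226206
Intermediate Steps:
X = 142
(X*27)*(-59) = (142*27)*(-59) = 3834*(-59) = -226206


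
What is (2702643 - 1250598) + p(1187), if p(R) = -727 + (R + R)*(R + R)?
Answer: 7087194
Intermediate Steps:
p(R) = -727 + 4*R² (p(R) = -727 + (2*R)*(2*R) = -727 + 4*R²)
(2702643 - 1250598) + p(1187) = (2702643 - 1250598) + (-727 + 4*1187²) = 1452045 + (-727 + 4*1408969) = 1452045 + (-727 + 5635876) = 1452045 + 5635149 = 7087194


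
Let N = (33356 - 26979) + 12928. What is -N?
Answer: -19305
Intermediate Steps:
N = 19305 (N = 6377 + 12928 = 19305)
-N = -1*19305 = -19305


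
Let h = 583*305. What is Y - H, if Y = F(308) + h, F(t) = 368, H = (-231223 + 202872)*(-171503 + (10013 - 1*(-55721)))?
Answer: -2998478736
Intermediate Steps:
H = 2998656919 (H = -28351*(-171503 + (10013 + 55721)) = -28351*(-171503 + 65734) = -28351*(-105769) = 2998656919)
h = 177815
Y = 178183 (Y = 368 + 177815 = 178183)
Y - H = 178183 - 1*2998656919 = 178183 - 2998656919 = -2998478736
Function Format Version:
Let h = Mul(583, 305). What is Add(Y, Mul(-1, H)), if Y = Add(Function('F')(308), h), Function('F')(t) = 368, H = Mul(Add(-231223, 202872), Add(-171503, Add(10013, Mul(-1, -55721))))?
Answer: -2998478736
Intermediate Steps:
H = 2998656919 (H = Mul(-28351, Add(-171503, Add(10013, 55721))) = Mul(-28351, Add(-171503, 65734)) = Mul(-28351, -105769) = 2998656919)
h = 177815
Y = 178183 (Y = Add(368, 177815) = 178183)
Add(Y, Mul(-1, H)) = Add(178183, Mul(-1, 2998656919)) = Add(178183, -2998656919) = -2998478736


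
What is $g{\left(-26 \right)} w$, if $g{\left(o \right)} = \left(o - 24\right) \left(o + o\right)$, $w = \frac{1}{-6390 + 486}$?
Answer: $- \frac{325}{738} \approx -0.44038$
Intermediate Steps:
$w = - \frac{1}{5904}$ ($w = \frac{1}{-5904} = - \frac{1}{5904} \approx -0.00016938$)
$g{\left(o \right)} = 2 o \left(-24 + o\right)$ ($g{\left(o \right)} = \left(o - 24\right) 2 o = \left(-24 + o\right) 2 o = 2 o \left(-24 + o\right)$)
$g{\left(-26 \right)} w = 2 \left(-26\right) \left(-24 - 26\right) \left(- \frac{1}{5904}\right) = 2 \left(-26\right) \left(-50\right) \left(- \frac{1}{5904}\right) = 2600 \left(- \frac{1}{5904}\right) = - \frac{325}{738}$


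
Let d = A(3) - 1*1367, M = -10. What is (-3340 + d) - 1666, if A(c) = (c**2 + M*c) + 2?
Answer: -6392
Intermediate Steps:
A(c) = 2 + c**2 - 10*c (A(c) = (c**2 - 10*c) + 2 = 2 + c**2 - 10*c)
d = -1386 (d = (2 + 3**2 - 10*3) - 1*1367 = (2 + 9 - 30) - 1367 = -19 - 1367 = -1386)
(-3340 + d) - 1666 = (-3340 - 1386) - 1666 = -4726 - 1666 = -6392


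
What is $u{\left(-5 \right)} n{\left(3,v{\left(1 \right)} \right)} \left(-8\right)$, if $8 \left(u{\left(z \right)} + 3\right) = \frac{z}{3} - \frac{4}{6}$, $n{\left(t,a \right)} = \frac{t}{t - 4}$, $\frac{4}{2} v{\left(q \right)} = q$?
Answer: $-79$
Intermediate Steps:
$v{\left(q \right)} = \frac{q}{2}$
$n{\left(t,a \right)} = \frac{t}{-4 + t}$
$u{\left(z \right)} = - \frac{37}{12} + \frac{z}{24}$ ($u{\left(z \right)} = -3 + \frac{\frac{z}{3} - \frac{4}{6}}{8} = -3 + \frac{z \frac{1}{3} - \frac{2}{3}}{8} = -3 + \frac{\frac{z}{3} - \frac{2}{3}}{8} = -3 + \frac{- \frac{2}{3} + \frac{z}{3}}{8} = -3 + \left(- \frac{1}{12} + \frac{z}{24}\right) = - \frac{37}{12} + \frac{z}{24}$)
$u{\left(-5 \right)} n{\left(3,v{\left(1 \right)} \right)} \left(-8\right) = \left(- \frac{37}{12} + \frac{1}{24} \left(-5\right)\right) \frac{3}{-4 + 3} \left(-8\right) = \left(- \frac{37}{12} - \frac{5}{24}\right) \frac{3}{-1} \left(-8\right) = - \frac{79 \cdot 3 \left(-1\right)}{24} \left(-8\right) = \left(- \frac{79}{24}\right) \left(-3\right) \left(-8\right) = \frac{79}{8} \left(-8\right) = -79$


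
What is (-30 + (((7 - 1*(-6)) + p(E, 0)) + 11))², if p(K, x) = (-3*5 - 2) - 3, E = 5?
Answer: 676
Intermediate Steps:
p(K, x) = -20 (p(K, x) = (-15 - 2) - 3 = -17 - 3 = -20)
(-30 + (((7 - 1*(-6)) + p(E, 0)) + 11))² = (-30 + (((7 - 1*(-6)) - 20) + 11))² = (-30 + (((7 + 6) - 20) + 11))² = (-30 + ((13 - 20) + 11))² = (-30 + (-7 + 11))² = (-30 + 4)² = (-26)² = 676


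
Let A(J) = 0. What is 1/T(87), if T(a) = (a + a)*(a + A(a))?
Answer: 1/15138 ≈ 6.6059e-5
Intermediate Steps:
T(a) = 2*a² (T(a) = (a + a)*(a + 0) = (2*a)*a = 2*a²)
1/T(87) = 1/(2*87²) = 1/(2*7569) = 1/15138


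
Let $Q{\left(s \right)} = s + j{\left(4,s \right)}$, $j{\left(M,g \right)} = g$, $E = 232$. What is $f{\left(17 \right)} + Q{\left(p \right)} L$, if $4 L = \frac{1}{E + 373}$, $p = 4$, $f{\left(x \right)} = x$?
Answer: $\frac{10287}{605} \approx 17.003$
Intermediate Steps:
$Q{\left(s \right)} = 2 s$ ($Q{\left(s \right)} = s + s = 2 s$)
$L = \frac{1}{2420}$ ($L = \frac{1}{4 \left(232 + 373\right)} = \frac{1}{4 \cdot 605} = \frac{1}{4} \cdot \frac{1}{605} = \frac{1}{2420} \approx 0.00041322$)
$f{\left(17 \right)} + Q{\left(p \right)} L = 17 + 2 \cdot 4 \cdot \frac{1}{2420} = 17 + 8 \cdot \frac{1}{2420} = 17 + \frac{2}{605} = \frac{10287}{605}$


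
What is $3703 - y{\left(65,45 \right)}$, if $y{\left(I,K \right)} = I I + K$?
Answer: $-567$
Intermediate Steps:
$y{\left(I,K \right)} = K + I^{2}$ ($y{\left(I,K \right)} = I^{2} + K = K + I^{2}$)
$3703 - y{\left(65,45 \right)} = 3703 - \left(45 + 65^{2}\right) = 3703 - \left(45 + 4225\right) = 3703 - 4270 = -567$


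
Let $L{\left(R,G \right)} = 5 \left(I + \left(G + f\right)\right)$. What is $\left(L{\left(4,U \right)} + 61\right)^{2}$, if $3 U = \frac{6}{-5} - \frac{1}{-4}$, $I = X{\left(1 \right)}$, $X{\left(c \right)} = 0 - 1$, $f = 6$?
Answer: $\frac{1026169}{144} \approx 7126.2$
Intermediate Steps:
$X{\left(c \right)} = -1$ ($X{\left(c \right)} = 0 - 1 = -1$)
$I = -1$
$U = - \frac{19}{60}$ ($U = \frac{\frac{6}{-5} - \frac{1}{-4}}{3} = \frac{6 \left(- \frac{1}{5}\right) - - \frac{1}{4}}{3} = \frac{- \frac{6}{5} + \frac{1}{4}}{3} = \frac{1}{3} \left(- \frac{19}{20}\right) = - \frac{19}{60} \approx -0.31667$)
$L{\left(R,G \right)} = 25 + 5 G$ ($L{\left(R,G \right)} = 5 \left(-1 + \left(G + 6\right)\right) = 5 \left(-1 + \left(6 + G\right)\right) = 5 \left(5 + G\right) = 25 + 5 G$)
$\left(L{\left(4,U \right)} + 61\right)^{2} = \left(\left(25 + 5 \left(- \frac{19}{60}\right)\right) + 61\right)^{2} = \left(\left(25 - \frac{19}{12}\right) + 61\right)^{2} = \left(\frac{281}{12} + 61\right)^{2} = \left(\frac{1013}{12}\right)^{2} = \frac{1026169}{144}$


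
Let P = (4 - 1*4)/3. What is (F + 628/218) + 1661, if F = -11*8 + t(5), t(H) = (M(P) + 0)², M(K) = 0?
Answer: 171771/109 ≈ 1575.9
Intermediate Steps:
P = 0 (P = (4 - 4)*(⅓) = 0*(⅓) = 0)
t(H) = 0 (t(H) = (0 + 0)² = 0² = 0)
F = -88 (F = -11*8 + 0 = -88 + 0 = -88)
(F + 628/218) + 1661 = (-88 + 628/218) + 1661 = (-88 + 628*(1/218)) + 1661 = (-88 + 314/109) + 1661 = -9278/109 + 1661 = 171771/109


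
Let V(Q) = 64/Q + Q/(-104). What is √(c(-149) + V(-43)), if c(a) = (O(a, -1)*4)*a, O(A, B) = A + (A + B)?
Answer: √890960451758/2236 ≈ 422.14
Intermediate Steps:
O(A, B) = B + 2*A
c(a) = a*(-4 + 8*a) (c(a) = ((-1 + 2*a)*4)*a = (-4 + 8*a)*a = a*(-4 + 8*a))
V(Q) = 64/Q - Q/104 (V(Q) = 64/Q + Q*(-1/104) = 64/Q - Q/104)
√(c(-149) + V(-43)) = √(4*(-149)*(-1 + 2*(-149)) + (64/(-43) - 1/104*(-43))) = √(4*(-149)*(-1 - 298) + (64*(-1/43) + 43/104)) = √(4*(-149)*(-299) + (-64/43 + 43/104)) = √(178204 - 4807/4472) = √(796923481/4472) = √890960451758/2236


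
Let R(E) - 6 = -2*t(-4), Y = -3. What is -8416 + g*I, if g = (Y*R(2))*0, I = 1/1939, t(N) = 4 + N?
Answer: -8416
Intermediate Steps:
I = 1/1939 ≈ 0.00051573
R(E) = 6 (R(E) = 6 - 2*(4 - 4) = 6 - 2*0 = 6 + 0 = 6)
g = 0 (g = -3*6*0 = -18*0 = 0)
-8416 + g*I = -8416 + 0*(1/1939) = -8416 + 0 = -8416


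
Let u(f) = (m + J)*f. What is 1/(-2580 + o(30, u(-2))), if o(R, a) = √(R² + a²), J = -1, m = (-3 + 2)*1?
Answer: -645/1663871 - √229/3327742 ≈ -0.00039220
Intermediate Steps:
m = -1 (m = -1*1 = -1)
u(f) = -2*f (u(f) = (-1 - 1)*f = -2*f)
1/(-2580 + o(30, u(-2))) = 1/(-2580 + √(30² + (-2*(-2))²)) = 1/(-2580 + √(900 + 4²)) = 1/(-2580 + √(900 + 16)) = 1/(-2580 + √916) = 1/(-2580 + 2*√229)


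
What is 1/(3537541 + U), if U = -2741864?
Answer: 1/795677 ≈ 1.2568e-6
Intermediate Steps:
1/(3537541 + U) = 1/(3537541 - 2741864) = 1/795677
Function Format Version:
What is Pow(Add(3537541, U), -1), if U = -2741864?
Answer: Rational(1, 795677) ≈ 1.2568e-6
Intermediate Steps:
Pow(Add(3537541, U), -1) = Pow(Add(3537541, -2741864), -1) = Pow(795677, -1) = Rational(1, 795677)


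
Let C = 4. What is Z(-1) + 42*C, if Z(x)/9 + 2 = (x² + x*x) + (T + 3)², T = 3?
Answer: 492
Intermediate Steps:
Z(x) = 306 + 18*x² (Z(x) = -18 + 9*((x² + x*x) + (3 + 3)²) = -18 + 9*((x² + x²) + 6²) = -18 + 9*(2*x² + 36) = -18 + 9*(36 + 2*x²) = -18 + (324 + 18*x²) = 306 + 18*x²)
Z(-1) + 42*C = (306 + 18*(-1)²) + 42*4 = (306 + 18*1) + 168 = (306 + 18) + 168 = 324 + 168 = 492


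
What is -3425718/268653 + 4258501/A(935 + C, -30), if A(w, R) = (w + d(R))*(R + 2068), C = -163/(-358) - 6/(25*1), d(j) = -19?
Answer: -602702396471381/57560141143351 ≈ -10.471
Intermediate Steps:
C = 1927/8950 (C = -163*(-1/358) - 6/25 = 163/358 - 6*1/25 = 163/358 - 6/25 = 1927/8950 ≈ 0.21531)
A(w, R) = (-19 + w)*(2068 + R) (A(w, R) = (w - 19)*(R + 2068) = (-19 + w)*(2068 + R))
-3425718/268653 + 4258501/A(935 + C, -30) = -3425718/268653 + 4258501/(-39292 - 19*(-30) + 2068*(935 + 1927/8950) - 30*(935 + 1927/8950)) = -3425718*1/268653 + 4258501/(-39292 + 570 + 2068*(8370177/8950) - 30*8370177/8950) = -1141906/89551 + 4258501/(-39292 + 570 + 8654763018/4475 - 25110531/895) = -1141906/89551 + 4258501/(8355929413/4475) = -1141906/89551 + 4258501*(4475/8355929413) = -1141906/89551 + 1465907075/642763801 = -602702396471381/57560141143351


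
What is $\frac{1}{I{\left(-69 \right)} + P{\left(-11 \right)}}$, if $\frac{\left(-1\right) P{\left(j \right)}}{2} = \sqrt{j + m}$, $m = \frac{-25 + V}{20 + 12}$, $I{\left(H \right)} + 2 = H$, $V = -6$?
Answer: $- \frac{568}{40711} + \frac{2 i \sqrt{766}}{40711} \approx -0.013952 + 0.0013597 i$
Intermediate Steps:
$I{\left(H \right)} = -2 + H$
$m = - \frac{31}{32}$ ($m = \frac{-25 - 6}{20 + 12} = - \frac{31}{32} \approx -0.96875$)
$P{\left(j \right)} = - 2 \sqrt{- \frac{31}{32} + j}$ ($P{\left(j \right)} = - 2 \sqrt{j - \frac{31}{32}} = - 2 \sqrt{- \frac{31}{32} + j}$)
$\frac{1}{I{\left(-69 \right)} + P{\left(-11 \right)}} = \frac{1}{\left(-2 - 69\right) - \frac{\sqrt{-62 + 64 \left(-11\right)}}{4}} = \frac{1}{-71 - \frac{\sqrt{-62 - 704}}{4}} = \frac{1}{-71 - \frac{\sqrt{-766}}{4}} = \frac{1}{-71 - \frac{i \sqrt{766}}{4}}$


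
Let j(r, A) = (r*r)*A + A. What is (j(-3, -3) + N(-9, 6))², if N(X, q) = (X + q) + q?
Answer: 729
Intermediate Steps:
N(X, q) = X + 2*q
j(r, A) = A + A*r² (j(r, A) = r²*A + A = A*r² + A = A + A*r²)
(j(-3, -3) + N(-9, 6))² = (-3*(1 + (-3)²) + (-9 + 2*6))² = (-3*(1 + 9) + (-9 + 12))² = (-3*10 + 3)² = (-30 + 3)² = (-27)² = 729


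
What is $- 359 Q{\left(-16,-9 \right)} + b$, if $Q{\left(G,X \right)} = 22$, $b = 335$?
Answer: $-7563$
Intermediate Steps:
$- 359 Q{\left(-16,-9 \right)} + b = \left(-359\right) 22 + 335 = -7898 + 335 = -7563$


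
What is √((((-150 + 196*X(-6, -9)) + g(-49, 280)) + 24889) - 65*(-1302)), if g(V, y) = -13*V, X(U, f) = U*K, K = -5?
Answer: √115886 ≈ 340.42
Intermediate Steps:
X(U, f) = -5*U (X(U, f) = U*(-5) = -5*U)
√((((-150 + 196*X(-6, -9)) + g(-49, 280)) + 24889) - 65*(-1302)) = √((((-150 + 196*(-5*(-6))) - 13*(-49)) + 24889) - 65*(-1302)) = √((((-150 + 196*30) + 637) + 24889) + 84630) = √((((-150 + 5880) + 637) + 24889) + 84630) = √(((5730 + 637) + 24889) + 84630) = √((6367 + 24889) + 84630) = √(31256 + 84630) = √115886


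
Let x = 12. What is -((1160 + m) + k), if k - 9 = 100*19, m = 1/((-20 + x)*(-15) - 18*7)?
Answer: -18413/6 ≈ -3068.8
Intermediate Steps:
m = -⅙ (m = 1/((-20 + 12)*(-15) - 18*7) = 1/(-8*(-15) - 126) = 1/(120 - 126) = 1/(-6) = -⅙ ≈ -0.16667)
k = 1909 (k = 9 + 100*19 = 9 + 1900 = 1909)
-((1160 + m) + k) = -((1160 - ⅙) + 1909) = -(6959/6 + 1909) = -1*18413/6 = -18413/6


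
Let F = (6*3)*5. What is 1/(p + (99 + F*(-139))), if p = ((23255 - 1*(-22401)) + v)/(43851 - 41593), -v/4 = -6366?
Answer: -1129/13976459 ≈ -8.0779e-5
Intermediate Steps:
F = 90 (F = 18*5 = 90)
v = 25464 (v = -4*(-6366) = 25464)
p = 35560/1129 (p = ((23255 - 1*(-22401)) + 25464)/(43851 - 41593) = ((23255 + 22401) + 25464)/2258 = (45656 + 25464)*(1/2258) = 71120*(1/2258) = 35560/1129 ≈ 31.497)
1/(p + (99 + F*(-139))) = 1/(35560/1129 + (99 + 90*(-139))) = 1/(35560/1129 + (99 - 12510)) = 1/(35560/1129 - 12411) = 1/(-13976459/1129) = -1129/13976459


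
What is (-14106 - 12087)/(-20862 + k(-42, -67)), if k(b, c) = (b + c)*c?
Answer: 26193/13559 ≈ 1.9318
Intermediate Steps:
k(b, c) = c*(b + c)
(-14106 - 12087)/(-20862 + k(-42, -67)) = (-14106 - 12087)/(-20862 - 67*(-42 - 67)) = -26193/(-20862 - 67*(-109)) = -26193/(-20862 + 7303) = -26193/(-13559) = -26193*(-1/13559) = 26193/13559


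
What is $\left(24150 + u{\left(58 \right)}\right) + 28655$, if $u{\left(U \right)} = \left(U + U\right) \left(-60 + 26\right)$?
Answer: $48861$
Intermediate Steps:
$u{\left(U \right)} = - 68 U$ ($u{\left(U \right)} = 2 U \left(-34\right) = - 68 U$)
$\left(24150 + u{\left(58 \right)}\right) + 28655 = \left(24150 - 3944\right) + 28655 = 20206 + 28655 = 48861$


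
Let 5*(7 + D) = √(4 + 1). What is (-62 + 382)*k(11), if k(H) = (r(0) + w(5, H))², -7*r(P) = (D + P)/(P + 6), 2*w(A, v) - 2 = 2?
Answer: 220832/147 - 416*√5/63 ≈ 1487.5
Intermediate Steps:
D = -7 + √5/5 (D = -7 + √(4 + 1)/5 = -7 + √5/5 ≈ -6.5528)
w(A, v) = 2 (w(A, v) = 1 + (½)*2 = 1 + 1 = 2)
r(P) = -(-7 + P + √5/5)/(7*(6 + P)) (r(P) = -((-7 + √5/5) + P)/(7*(P + 6)) = -(-7 + P + √5/5)/(7*(6 + P)))
k(H) = (13/6 - √5/210)² (k(H) = ((35 - √5 - 5*0)/(35*(6 + 0)) + 2)² = ((1/35)*(35 - √5 + 0)/6 + 2)² = ((1/35)*(⅙)*(35 - √5) + 2)² = ((⅙ - √5/210) + 2)² = (13/6 - √5/210)²)
(-62 + 382)*k(11) = (-62 + 382)*((455 - √5)²/44100) = 320*((455 - √5)²/44100) = 16*(455 - √5)²/2205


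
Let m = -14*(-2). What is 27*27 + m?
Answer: 757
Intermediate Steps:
m = 28
27*27 + m = 27*27 + 28 = 729 + 28 = 757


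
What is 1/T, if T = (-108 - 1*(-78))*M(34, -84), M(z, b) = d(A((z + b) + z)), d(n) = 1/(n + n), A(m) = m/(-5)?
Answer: -16/75 ≈ -0.21333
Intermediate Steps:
A(m) = -m/5 (A(m) = m*(-⅕) = -m/5)
d(n) = 1/(2*n)
M(z, b) = 1/(2*(-2*z/5 - b/5)) (M(z, b) = 1/(2*((-((z + b) + z)/5))) = 1/(2*((-((b + z) + z)/5))) = 1/(2*((-(b + 2*z)/5))) = 1/(2*(-2*z/5 - b/5)))
T = -75/16 (T = (-108 - 1*(-78))*(5/(2*(-1*(-84) - 2*34))) = (-108 + 78)*(5/(2*(84 - 68))) = -75/16 ≈ -4.6875)
1/T = 1/(-75/16) = -16/75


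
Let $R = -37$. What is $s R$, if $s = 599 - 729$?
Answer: $4810$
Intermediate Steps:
$s = -130$
$s R = \left(-130\right) \left(-37\right) = 4810$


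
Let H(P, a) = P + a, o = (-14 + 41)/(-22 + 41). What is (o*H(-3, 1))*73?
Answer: -3942/19 ≈ -207.47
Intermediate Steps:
o = 27/19 ≈ 1.4211
(o*H(-3, 1))*73 = (27*(-3 + 1)/19)*73 = ((27/19)*(-2))*73 = -54/19*73 = -3942/19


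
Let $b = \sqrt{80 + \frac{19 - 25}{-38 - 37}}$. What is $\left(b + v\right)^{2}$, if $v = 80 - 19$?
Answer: $\frac{\left(305 + \sqrt{2002}\right)^{2}}{25} \approx 4892.8$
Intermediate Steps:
$v = 61$
$b = \frac{\sqrt{2002}}{5}$ ($b = \sqrt{80 + \frac{19 - 25}{-75}} = \sqrt{80 + \left(19 - 25\right) \left(- \frac{1}{75}\right)} = \sqrt{80 - - \frac{2}{25}} = \sqrt{80 + \frac{2}{25}} = \sqrt{\frac{2002}{25}} = \frac{\sqrt{2002}}{5} \approx 8.9487$)
$\left(b + v\right)^{2} = \left(\frac{\sqrt{2002}}{5} + 61\right)^{2} = \left(61 + \frac{\sqrt{2002}}{5}\right)^{2}$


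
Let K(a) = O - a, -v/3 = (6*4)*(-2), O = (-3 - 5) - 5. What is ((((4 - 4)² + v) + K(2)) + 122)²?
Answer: 63001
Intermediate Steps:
O = -13 (O = -8 - 5 = -13)
v = 144 (v = -3*6*4*(-2) = -72*(-2) = -3*(-48) = 144)
K(a) = -13 - a
((((4 - 4)² + v) + K(2)) + 122)² = ((((4 - 4)² + 144) + (-13 - 1*2)) + 122)² = (((0² + 144) + (-13 - 2)) + 122)² = (((0 + 144) - 15) + 122)² = ((144 - 15) + 122)² = (129 + 122)² = 251² = 63001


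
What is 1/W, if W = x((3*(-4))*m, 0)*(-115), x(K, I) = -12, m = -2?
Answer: 1/1380 ≈ 0.00072464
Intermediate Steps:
W = 1380 (W = -12*(-115) = 1380)
1/W = 1/1380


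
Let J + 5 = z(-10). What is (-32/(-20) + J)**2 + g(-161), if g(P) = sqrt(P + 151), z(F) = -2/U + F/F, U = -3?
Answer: 676/225 + I*sqrt(10) ≈ 3.0044 + 3.1623*I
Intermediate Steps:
z(F) = 5/3 (z(F) = -2/(-3) + F/F = -2*(-1/3) + 1 = 2/3 + 1 = 5/3)
J = -10/3 (J = -5 + 5/3 = -10/3 ≈ -3.3333)
g(P) = sqrt(151 + P)
(-32/(-20) + J)**2 + g(-161) = (-32/(-20) - 10/3)**2 + sqrt(151 - 161) = (-32*(-1/20) - 10/3)**2 + sqrt(-10) = (8/5 - 10/3)**2 + I*sqrt(10) = (-26/15)**2 + I*sqrt(10) = 676/225 + I*sqrt(10)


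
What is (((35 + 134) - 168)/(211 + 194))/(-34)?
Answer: -1/13770 ≈ -7.2622e-5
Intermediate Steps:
(((35 + 134) - 168)/(211 + 194))/(-34) = ((169 - 168)/405)*(-1/34) = (1*(1/405))*(-1/34) = (1/405)*(-1/34) = -1/13770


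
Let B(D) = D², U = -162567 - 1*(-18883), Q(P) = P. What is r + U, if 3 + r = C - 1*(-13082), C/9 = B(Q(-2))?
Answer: -130569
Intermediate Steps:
U = -143684 (U = -162567 + 18883 = -143684)
C = 36 (C = 9*(-2)² = 9*4 = 36)
r = 13115 (r = -3 + (36 - 1*(-13082)) = -3 + (36 + 13082) = -3 + 13118 = 13115)
r + U = 13115 - 143684 = -130569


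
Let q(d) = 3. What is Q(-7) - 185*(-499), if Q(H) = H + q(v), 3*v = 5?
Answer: 92311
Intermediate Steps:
v = 5/3 (v = (1/3)*5 = 5/3 ≈ 1.6667)
Q(H) = 3 + H (Q(H) = H + 3 = 3 + H)
Q(-7) - 185*(-499) = (3 - 7) - 185*(-499) = -4 + 92315 = 92311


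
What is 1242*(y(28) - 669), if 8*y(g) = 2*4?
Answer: -829656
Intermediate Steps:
y(g) = 1 (y(g) = (2*4)/8 = (⅛)*8 = 1)
1242*(y(28) - 669) = 1242*(1 - 669) = 1242*(-668) = -829656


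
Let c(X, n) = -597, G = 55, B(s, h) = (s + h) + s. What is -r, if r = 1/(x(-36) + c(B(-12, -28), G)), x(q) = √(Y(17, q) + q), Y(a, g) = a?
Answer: 597/356428 + I*√19/356428 ≈ 0.001675 + 1.2229e-5*I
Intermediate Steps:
B(s, h) = h + 2*s (B(s, h) = (h + s) + s = h + 2*s)
x(q) = √(17 + q)
r = 1/(-597 + I*√19) (r = 1/(√(17 - 36) - 597) = 1/(√(-19) - 597) = 1/(I*√19 - 597) = 1/(-597 + I*√19) ≈ -0.001675 - 1.223e-5*I)
-r = -(-597/356428 - I*√19/356428) = 597/356428 + I*√19/356428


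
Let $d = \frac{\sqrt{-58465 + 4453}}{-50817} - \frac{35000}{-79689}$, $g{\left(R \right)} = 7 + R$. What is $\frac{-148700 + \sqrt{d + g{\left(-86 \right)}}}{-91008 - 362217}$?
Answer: $\frac{5948}{18129} - \frac{\sqrt{-143145647156607287439 - 71712235811346 i \sqrt{13503}}}{611786659556475} \approx 0.32809 + 1.9556 \cdot 10^{-5} i$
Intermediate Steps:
$d = \frac{35000}{79689} - \frac{2 i \sqrt{13503}}{50817}$ ($d = \sqrt{-54012} \left(- \frac{1}{50817}\right) - - \frac{35000}{79689} = 2 i \sqrt{13503} \left(- \frac{1}{50817}\right) + \frac{35000}{79689} = - \frac{2 i \sqrt{13503}}{50817} + \frac{35000}{79689} = \frac{35000}{79689} - \frac{2 i \sqrt{13503}}{50817} \approx 0.43921 - 0.0045734 i$)
$\frac{-148700 + \sqrt{d + g{\left(-86 \right)}}}{-91008 - 362217} = \frac{-148700 + \sqrt{\left(\frac{35000}{79689} - \frac{2 i \sqrt{13503}}{50817}\right) + \left(7 - 86\right)}}{-91008 - 362217} = \frac{-148700 + \sqrt{\left(\frac{35000}{79689} - \frac{2 i \sqrt{13503}}{50817}\right) - 79}}{-453225} = \left(-148700 + \sqrt{- \frac{6260431}{79689} - \frac{2 i \sqrt{13503}}{50817}}\right) \left(- \frac{1}{453225}\right) = \frac{5948}{18129} - \frac{\sqrt{- \frac{6260431}{79689} - \frac{2 i \sqrt{13503}}{50817}}}{453225}$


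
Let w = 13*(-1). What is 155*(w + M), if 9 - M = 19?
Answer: -3565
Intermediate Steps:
M = -10 (M = 9 - 1*19 = 9 - 19 = -10)
w = -13
155*(w + M) = 155*(-13 - 10) = 155*(-23) = -3565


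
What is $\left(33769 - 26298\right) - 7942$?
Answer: $-471$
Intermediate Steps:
$\left(33769 - 26298\right) - 7942 = 7471 - 7942 = -471$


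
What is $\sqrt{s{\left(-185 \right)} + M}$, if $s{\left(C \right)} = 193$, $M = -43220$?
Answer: $i \sqrt{43027} \approx 207.43 i$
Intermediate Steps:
$\sqrt{s{\left(-185 \right)} + M} = \sqrt{193 - 43220} = \sqrt{-43027} = i \sqrt{43027}$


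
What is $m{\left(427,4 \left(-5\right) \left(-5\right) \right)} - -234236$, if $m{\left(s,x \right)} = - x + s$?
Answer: $234563$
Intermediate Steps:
$m{\left(s,x \right)} = s - x$
$m{\left(427,4 \left(-5\right) \left(-5\right) \right)} - -234236 = \left(427 - 4 \left(-5\right) \left(-5\right)\right) - -234236 = \left(427 - \left(-20\right) \left(-5\right)\right) + 234236 = \left(427 - 100\right) + 234236 = 327 + 234236 = 234563$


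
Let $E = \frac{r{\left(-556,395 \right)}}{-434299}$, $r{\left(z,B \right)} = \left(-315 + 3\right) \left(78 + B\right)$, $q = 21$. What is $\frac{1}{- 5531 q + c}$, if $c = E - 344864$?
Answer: $- \frac{434299}{200218205909} \approx -2.1691 \cdot 10^{-6}$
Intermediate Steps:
$r{\left(z,B \right)} = -24336 - 312 B$ ($r{\left(z,B \right)} = - 312 \left(78 + B\right) = -24336 - 312 B$)
$E = \frac{147576}{434299}$ ($E = \frac{-24336 - 123240}{-434299} = \left(-24336 - 123240\right) \left(- \frac{1}{434299}\right) = \left(-147576\right) \left(- \frac{1}{434299}\right) = \frac{147576}{434299} \approx 0.3398$)
$c = - \frac{149773942760}{434299}$ ($c = \frac{147576}{434299} - 344864 = - \frac{149773942760}{434299} \approx -3.4486 \cdot 10^{5}$)
$\frac{1}{- 5531 q + c} = \frac{1}{\left(-5531\right) 21 - \frac{149773942760}{434299}} = \frac{1}{-116151 - \frac{149773942760}{434299}} = \frac{1}{- \frac{200218205909}{434299}} = - \frac{434299}{200218205909}$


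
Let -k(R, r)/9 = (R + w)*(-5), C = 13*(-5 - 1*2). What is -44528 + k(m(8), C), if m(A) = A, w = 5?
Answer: -43943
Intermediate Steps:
C = -91 (C = 13*(-5 - 2) = 13*(-7) = -91)
k(R, r) = 225 + 45*R (k(R, r) = -9*(R + 5)*(-5) = -9*(5 + R)*(-5) = -9*(-25 - 5*R) = 225 + 45*R)
-44528 + k(m(8), C) = -44528 + (225 + 45*8) = -44528 + (225 + 360) = -44528 + 585 = -43943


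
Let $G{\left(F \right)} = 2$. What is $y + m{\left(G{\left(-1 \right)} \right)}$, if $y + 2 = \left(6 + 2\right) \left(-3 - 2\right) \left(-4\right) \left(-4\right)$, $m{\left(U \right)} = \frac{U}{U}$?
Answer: $-641$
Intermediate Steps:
$m{\left(U \right)} = 1$
$y = -642$ ($y = -2 + \left(6 + 2\right) \left(-3 - 2\right) \left(-4\right) \left(-4\right) = -2 + 8 \left(-5\right) \left(-4\right) \left(-4\right) = -2 + \left(-40\right) \left(-4\right) \left(-4\right) = -2 + 160 \left(-4\right) = -2 - 640 = -642$)
$y + m{\left(G{\left(-1 \right)} \right)} = -642 + 1 = -641$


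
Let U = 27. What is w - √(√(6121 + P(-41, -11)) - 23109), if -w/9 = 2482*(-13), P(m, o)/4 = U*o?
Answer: 290394 - √(-23109 + √4933) ≈ 2.9039e+5 - 151.79*I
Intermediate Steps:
P(m, o) = 108*o (P(m, o) = 4*(27*o) = 108*o)
w = 290394 (w = -22338*(-13) = -9*(-32266) = 290394)
w - √(√(6121 + P(-41, -11)) - 23109) = 290394 - √(√(6121 + 108*(-11)) - 23109) = 290394 - √(√(6121 - 1188) - 23109) = 290394 - √(√4933 - 23109) = 290394 - √(-23109 + √4933)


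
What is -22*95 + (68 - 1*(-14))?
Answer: -2008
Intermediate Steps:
-22*95 + (68 - 1*(-14)) = -2090 + (68 + 14) = -2090 + 82 = -2008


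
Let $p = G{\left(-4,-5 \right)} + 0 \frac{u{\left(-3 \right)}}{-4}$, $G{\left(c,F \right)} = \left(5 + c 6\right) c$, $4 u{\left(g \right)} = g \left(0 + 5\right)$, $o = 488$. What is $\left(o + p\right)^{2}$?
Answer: $318096$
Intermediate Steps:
$u{\left(g \right)} = \frac{5 g}{4}$ ($u{\left(g \right)} = \frac{g \left(0 + 5\right)}{4} = \frac{g 5}{4} = \frac{5 g}{4}$)
$G{\left(c,F \right)} = c \left(5 + 6 c\right)$ ($G{\left(c,F \right)} = \left(5 + 6 c\right) c = c \left(5 + 6 c\right)$)
$p = 76$ ($p = - 4 \left(5 + 6 \left(-4\right)\right) + 0 \frac{\frac{5}{4} \left(-3\right)}{-4} = - 4 \left(5 - 24\right) + 0 \left(\left(- \frac{15}{4}\right) \left(- \frac{1}{4}\right)\right) = \left(-4\right) \left(-19\right) + 0 \cdot \frac{15}{16} = 76 + 0 = 76$)
$\left(o + p\right)^{2} = \left(488 + 76\right)^{2} = 564^{2} = 318096$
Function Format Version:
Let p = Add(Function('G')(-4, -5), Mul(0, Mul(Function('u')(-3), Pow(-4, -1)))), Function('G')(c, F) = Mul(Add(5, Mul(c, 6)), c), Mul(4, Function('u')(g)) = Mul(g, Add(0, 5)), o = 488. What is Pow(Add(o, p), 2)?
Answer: 318096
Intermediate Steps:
Function('u')(g) = Mul(Rational(5, 4), g) (Function('u')(g) = Mul(Rational(1, 4), Mul(g, Add(0, 5))) = Mul(Rational(1, 4), Mul(g, 5)) = Mul(Rational(1, 4), Mul(5, g)) = Mul(Rational(5, 4), g))
Function('G')(c, F) = Mul(c, Add(5, Mul(6, c))) (Function('G')(c, F) = Mul(Add(5, Mul(6, c)), c) = Mul(c, Add(5, Mul(6, c))))
p = 76 (p = Add(Mul(-4, Add(5, Mul(6, -4))), Mul(0, Mul(Mul(Rational(5, 4), -3), Pow(-4, -1)))) = Add(Mul(-4, Add(5, -24)), Mul(0, Mul(Rational(-15, 4), Rational(-1, 4)))) = Add(Mul(-4, -19), Mul(0, Rational(15, 16))) = Add(76, 0) = 76)
Pow(Add(o, p), 2) = Pow(Add(488, 76), 2) = Pow(564, 2) = 318096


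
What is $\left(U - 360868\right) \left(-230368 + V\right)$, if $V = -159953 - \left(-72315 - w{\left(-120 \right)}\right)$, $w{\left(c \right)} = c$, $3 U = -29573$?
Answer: $117937473434$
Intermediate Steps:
$U = - \frac{29573}{3}$ ($U = \frac{1}{3} \left(-29573\right) = - \frac{29573}{3} \approx -9857.7$)
$V = -87758$ ($V = -159953 - \left(-72315 - -120\right) = -159953 - \left(-72315 + 120\right) = -159953 - -72195 = -159953 + 72195 = -87758$)
$\left(U - 360868\right) \left(-230368 + V\right) = \left(- \frac{29573}{3} - 360868\right) \left(-230368 - 87758\right) = \left(- \frac{1112177}{3}\right) \left(-318126\right) = 117937473434$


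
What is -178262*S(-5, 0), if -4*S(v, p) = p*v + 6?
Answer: 267393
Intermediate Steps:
S(v, p) = -3/2 - p*v/4 (S(v, p) = -(p*v + 6)/4 = -(6 + p*v)/4 = -3/2 - p*v/4)
-178262*S(-5, 0) = -178262*(-3/2 - ¼*0*(-5)) = -178262*(-3/2 + 0) = -178262*(-3/2) = 267393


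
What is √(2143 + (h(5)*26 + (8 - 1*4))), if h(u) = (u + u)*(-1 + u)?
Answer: √3187 ≈ 56.453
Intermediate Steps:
h(u) = 2*u*(-1 + u) (h(u) = (2*u)*(-1 + u) = 2*u*(-1 + u))
√(2143 + (h(5)*26 + (8 - 1*4))) = √(2143 + ((2*5*(-1 + 5))*26 + (8 - 1*4))) = √(2143 + ((2*5*4)*26 + (8 - 4))) = √(2143 + (40*26 + 4)) = √(2143 + (1040 + 4)) = √(2143 + 1044) = √3187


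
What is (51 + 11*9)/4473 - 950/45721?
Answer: 869600/68170011 ≈ 0.012756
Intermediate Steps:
(51 + 11*9)/4473 - 950/45721 = (51 + 99)*(1/4473) - 950*1/45721 = 150*(1/4473) - 950/45721 = 50/1491 - 950/45721 = 869600/68170011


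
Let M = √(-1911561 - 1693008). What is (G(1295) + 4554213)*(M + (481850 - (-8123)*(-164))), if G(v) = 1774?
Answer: -3874055977814 + 4555987*I*√3604569 ≈ -3.8741e+12 + 8.6499e+9*I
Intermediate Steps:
M = I*√3604569 (M = √(-3604569) = I*√3604569 ≈ 1898.6*I)
(G(1295) + 4554213)*(M + (481850 - (-8123)*(-164))) = (1774 + 4554213)*(I*√3604569 + (481850 - (-8123)*(-164))) = 4555987*(I*√3604569 + (481850 - 1*1332172)) = 4555987*(I*√3604569 + (481850 - 1332172)) = 4555987*(I*√3604569 - 850322) = 4555987*(-850322 + I*√3604569) = -3874055977814 + 4555987*I*√3604569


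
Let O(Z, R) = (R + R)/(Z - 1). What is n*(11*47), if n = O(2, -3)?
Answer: -3102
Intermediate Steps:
O(Z, R) = 2*R/(-1 + Z) (O(Z, R) = (2*R)/(-1 + Z) = 2*R/(-1 + Z))
n = -6 (n = 2*(-3)/(-1 + 2) = 2*(-3)/1 = 2*(-3)*1 = -6)
n*(11*47) = -66*47 = -6*517 = -3102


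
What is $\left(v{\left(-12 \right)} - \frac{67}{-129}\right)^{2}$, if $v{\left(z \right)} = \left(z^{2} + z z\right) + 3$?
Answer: $\frac{1414211236}{16641} \approx 84984.0$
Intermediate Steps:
$v{\left(z \right)} = 3 + 2 z^{2}$ ($v{\left(z \right)} = \left(z^{2} + z^{2}\right) + 3 = 2 z^{2} + 3 = 3 + 2 z^{2}$)
$\left(v{\left(-12 \right)} - \frac{67}{-129}\right)^{2} = \left(\left(3 + 2 \left(-12\right)^{2}\right) - \frac{67}{-129}\right)^{2} = \left(\left(3 + 2 \cdot 144\right) - - \frac{67}{129}\right)^{2} = \left(\left(3 + 288\right) + \frac{67}{129}\right)^{2} = \left(291 + \frac{67}{129}\right)^{2} = \left(\frac{37606}{129}\right)^{2} = \frac{1414211236}{16641}$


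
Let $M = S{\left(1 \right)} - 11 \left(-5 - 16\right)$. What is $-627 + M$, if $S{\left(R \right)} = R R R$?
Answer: $-395$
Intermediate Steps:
$S{\left(R \right)} = R^{3}$ ($S{\left(R \right)} = R^{2} R = R^{3}$)
$M = 232$ ($M = 1^{3} - 11 \left(-5 - 16\right) = 1 - 11 \left(-5 - 16\right) = 1 - -231 = 1 + 231 = 232$)
$-627 + M = -627 + 232 = -395$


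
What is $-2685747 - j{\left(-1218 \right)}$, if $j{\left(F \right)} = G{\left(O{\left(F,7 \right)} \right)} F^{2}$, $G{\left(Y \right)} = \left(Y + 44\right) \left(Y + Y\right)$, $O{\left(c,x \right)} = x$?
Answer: $-1061921883$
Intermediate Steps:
$G{\left(Y \right)} = 2 Y \left(44 + Y\right)$ ($G{\left(Y \right)} = \left(44 + Y\right) 2 Y = 2 Y \left(44 + Y\right)$)
$j{\left(F \right)} = 714 F^{2}$ ($j{\left(F \right)} = 2 \cdot 7 \left(44 + 7\right) F^{2} = 2 \cdot 7 \cdot 51 F^{2} = 714 F^{2}$)
$-2685747 - j{\left(-1218 \right)} = -2685747 - 714 \left(-1218\right)^{2} = -2685747 - 714 \cdot 1483524 = -2685747 - 1059236136 = -1061921883$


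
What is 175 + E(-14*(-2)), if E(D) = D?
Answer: 203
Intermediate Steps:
175 + E(-14*(-2)) = 175 - 14*(-2) = 175 + 28 = 203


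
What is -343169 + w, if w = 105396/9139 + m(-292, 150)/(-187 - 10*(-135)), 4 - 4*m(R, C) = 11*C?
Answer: -7294613558367/21257314 ≈ -3.4316e+5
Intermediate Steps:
m(R, C) = 1 - 11*C/4
w = 237629699/21257314 (w = 105396/9139 + (1 - 11/4*150)/(-187 - 10*(-135)) = 105396*(1/9139) + (1 - 825/2)/(-187 + 1350) = 105396/9139 - 823/2/1163 = 105396/9139 - 823/2*1/1163 = 105396/9139 - 823/2326 = 237629699/21257314 ≈ 11.179)
-343169 + w = -343169 + 237629699/21257314 = -7294613558367/21257314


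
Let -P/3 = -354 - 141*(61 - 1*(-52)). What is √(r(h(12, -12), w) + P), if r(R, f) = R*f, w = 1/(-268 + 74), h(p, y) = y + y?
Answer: √459734313/97 ≈ 221.05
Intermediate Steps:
h(p, y) = 2*y
P = 48861 (P = -3*(-354 - 141*(61 - 1*(-52))) = -3*(-354 - 141*(61 + 52)) = -3*(-354 - 141*113) = -3*(-354 - 15933) = -3*(-16287) = 48861)
w = -1/194 (w = 1/(-194) = -1/194 ≈ -0.0051546)
√(r(h(12, -12), w) + P) = √((2*(-12))*(-1/194) + 48861) = √(-24*(-1/194) + 48861) = √(12/97 + 48861) = √(4739529/97) = √459734313/97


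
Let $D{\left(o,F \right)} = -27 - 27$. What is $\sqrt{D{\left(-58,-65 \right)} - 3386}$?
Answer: $4 i \sqrt{215} \approx 58.651 i$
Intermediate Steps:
$D{\left(o,F \right)} = -54$
$\sqrt{D{\left(-58,-65 \right)} - 3386} = \sqrt{-54 - 3386} = \sqrt{-3440} = 4 i \sqrt{215}$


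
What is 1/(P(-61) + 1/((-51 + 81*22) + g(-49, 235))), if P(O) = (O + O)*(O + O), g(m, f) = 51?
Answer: 1782/26523289 ≈ 6.7186e-5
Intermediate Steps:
P(O) = 4*O² (P(O) = (2*O)*(2*O) = 4*O²)
1/(P(-61) + 1/((-51 + 81*22) + g(-49, 235))) = 1/(4*(-61)² + 1/((-51 + 81*22) + 51)) = 1/(4*3721 + 1/((-51 + 1782) + 51)) = 1/(14884 + 1/(1731 + 51)) = 1/(14884 + 1/1782) = 1/(26523289/1782) = 1782/26523289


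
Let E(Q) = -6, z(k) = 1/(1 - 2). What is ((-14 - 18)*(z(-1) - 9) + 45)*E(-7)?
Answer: -2190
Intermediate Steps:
z(k) = -1 (z(k) = 1/(-1) = -1)
((-14 - 18)*(z(-1) - 9) + 45)*E(-7) = ((-14 - 18)*(-1 - 9) + 45)*(-6) = (-32*(-10) + 45)*(-6) = (320 + 45)*(-6) = 365*(-6) = -2190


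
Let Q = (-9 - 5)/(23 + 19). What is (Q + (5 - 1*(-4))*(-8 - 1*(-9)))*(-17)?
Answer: -442/3 ≈ -147.33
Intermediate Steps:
Q = -1/3 (Q = -14/42 = -14*1/42 = -1/3 ≈ -0.33333)
(Q + (5 - 1*(-4))*(-8 - 1*(-9)))*(-17) = (-1/3 + (5 - 1*(-4))*(-8 - 1*(-9)))*(-17) = (-1/3 + (5 + 4)*(-8 + 9))*(-17) = (-1/3 + 9*1)*(-17) = (-1/3 + 9)*(-17) = (26/3)*(-17) = -442/3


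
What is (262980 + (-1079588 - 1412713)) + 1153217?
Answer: -1076104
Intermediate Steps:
(262980 + (-1079588 - 1412713)) + 1153217 = (262980 - 2492301) + 1153217 = -2229321 + 1153217 = -1076104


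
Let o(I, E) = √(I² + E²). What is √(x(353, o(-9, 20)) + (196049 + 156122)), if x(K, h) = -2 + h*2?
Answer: √(352169 + 2*√481) ≈ 593.48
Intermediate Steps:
o(I, E) = √(E² + I²)
x(K, h) = -2 + 2*h
√(x(353, o(-9, 20)) + (196049 + 156122)) = √((-2 + 2*√(20² + (-9)²)) + (196049 + 156122)) = √((-2 + 2*√(400 + 81)) + 352171) = √((-2 + 2*√481) + 352171) = √(352169 + 2*√481)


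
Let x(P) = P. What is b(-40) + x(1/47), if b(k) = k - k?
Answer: 1/47 ≈ 0.021277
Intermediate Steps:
b(k) = 0
b(-40) + x(1/47) = 0 + 1/47 = 1/47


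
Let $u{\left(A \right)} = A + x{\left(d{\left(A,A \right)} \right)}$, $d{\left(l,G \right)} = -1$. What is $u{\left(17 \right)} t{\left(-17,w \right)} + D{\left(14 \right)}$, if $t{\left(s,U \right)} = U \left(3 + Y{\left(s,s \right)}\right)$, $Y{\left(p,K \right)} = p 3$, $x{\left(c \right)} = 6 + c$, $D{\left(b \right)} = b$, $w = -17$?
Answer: $17966$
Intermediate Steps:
$Y{\left(p,K \right)} = 3 p$
$t{\left(s,U \right)} = U \left(3 + 3 s\right)$
$u{\left(A \right)} = 5 + A$ ($u{\left(A \right)} = A + \left(6 - 1\right) = A + 5 = 5 + A$)
$u{\left(17 \right)} t{\left(-17,w \right)} + D{\left(14 \right)} = \left(5 + 17\right) 3 \left(-17\right) \left(1 - 17\right) + 14 = 22 \cdot 3 \left(-17\right) \left(-16\right) + 14 = 22 \cdot 816 + 14 = 17952 + 14 = 17966$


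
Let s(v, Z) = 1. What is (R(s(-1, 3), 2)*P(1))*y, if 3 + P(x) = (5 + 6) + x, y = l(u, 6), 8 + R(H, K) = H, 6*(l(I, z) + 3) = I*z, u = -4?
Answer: 441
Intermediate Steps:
l(I, z) = -3 + I*z/6 (l(I, z) = -3 + (I*z)/6 = -3 + I*z/6)
R(H, K) = -8 + H
y = -7 (y = -3 + (⅙)*(-4)*6 = -3 - 4 = -7)
P(x) = 8 + x (P(x) = -3 + ((5 + 6) + x) = -3 + (11 + x) = 8 + x)
(R(s(-1, 3), 2)*P(1))*y = ((-8 + 1)*(8 + 1))*(-7) = -7*9*(-7) = -63*(-7) = 441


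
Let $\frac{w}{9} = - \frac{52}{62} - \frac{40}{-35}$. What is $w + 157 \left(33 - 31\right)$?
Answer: $\frac{68732}{217} \approx 316.74$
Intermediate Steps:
$w = \frac{594}{217}$ ($w = 9 \left(- \frac{52}{62} - \frac{40}{-35}\right) = 9 \left(\left(-52\right) \frac{1}{62} - - \frac{8}{7}\right) = 9 \left(- \frac{26}{31} + \frac{8}{7}\right) = 9 \cdot \frac{66}{217} = \frac{594}{217} \approx 2.7373$)
$w + 157 \left(33 - 31\right) = \frac{594}{217} + 157 \left(33 - 31\right) = \frac{594}{217} + 157 \cdot 2 = \frac{594}{217} + 314 = \frac{68732}{217}$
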